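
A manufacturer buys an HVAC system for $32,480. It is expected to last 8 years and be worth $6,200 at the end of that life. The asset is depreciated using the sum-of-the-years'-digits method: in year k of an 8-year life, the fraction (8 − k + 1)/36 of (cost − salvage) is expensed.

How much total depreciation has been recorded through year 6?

$24,090

Depreciable base = $32,480 − $6,200 = $26,280.
Sum of the years' digits = 8+7+6+5+4+3+2+1 = 36.
Year 1: $26,280 × 8/36 = $5,840. Book value $26,640.
Year 2: $26,280 × 7/36 = $5,110. Book value $21,530.
Year 3: $26,280 × 6/36 = $4,380. Book value $17,150.
Year 4: $26,280 × 5/36 = $3,650. Book value $13,500.
Year 5: $26,280 × 4/36 = $2,920. Book value $10,580.
Year 6: $26,280 × 3/36 = $2,190. Book value $8,390.
Accumulated through year 6 = $32,480 − $8,390 = $24,090.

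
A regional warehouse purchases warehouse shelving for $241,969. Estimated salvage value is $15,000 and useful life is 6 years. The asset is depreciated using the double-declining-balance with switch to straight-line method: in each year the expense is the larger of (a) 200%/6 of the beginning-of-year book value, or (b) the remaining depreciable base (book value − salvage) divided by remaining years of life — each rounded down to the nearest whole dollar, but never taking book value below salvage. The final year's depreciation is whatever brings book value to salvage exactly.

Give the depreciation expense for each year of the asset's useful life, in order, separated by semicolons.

$80,656; $53,771; $35,847; $23,898; $16,398; $16,399

Depreciable base = $241,969 − $15,000 = $226,969.
Year 1: DB = ⌊$241,969 × 200%/6⌋ = $80,656; SL = ⌊$226,969/6⌋ = $37,828 → take DB $80,656. Book value $161,313.
Year 2: DB = ⌊$161,313 × 200%/6⌋ = $53,771; SL = ⌊$146,313/5⌋ = $29,262 → take DB $53,771. Book value $107,542.
Year 3: DB = ⌊$107,542 × 200%/6⌋ = $35,847; SL = ⌊$92,542/4⌋ = $23,135 → take DB $35,847. Book value $71,695.
Year 4: DB = ⌊$71,695 × 200%/6⌋ = $23,898; SL = ⌊$56,695/3⌋ = $18,898 → take DB $23,898. Book value $47,797.
Year 5: DB = ⌊$47,797 × 200%/6⌋ = $15,932; SL = ⌊$32,797/2⌋ = $16,398 → take SL $16,398. Book value $31,399.
Year 6 (final): $31,399 − $15,000 = $16,399. Book value $15,000.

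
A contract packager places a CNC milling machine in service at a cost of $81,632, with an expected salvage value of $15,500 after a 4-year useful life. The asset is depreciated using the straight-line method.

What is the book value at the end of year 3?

Depreciable base = $81,632 − $15,500 = $66,132.
Annual expense = $66,132 / 4 = $16,533.
End of year 1: book value $65,099.
End of year 2: book value $48,566.
End of year 3: book value $32,033.

$32,033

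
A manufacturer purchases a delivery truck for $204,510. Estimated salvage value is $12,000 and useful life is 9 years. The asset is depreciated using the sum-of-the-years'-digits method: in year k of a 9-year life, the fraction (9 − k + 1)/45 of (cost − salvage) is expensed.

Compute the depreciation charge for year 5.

Depreciable base = $204,510 − $12,000 = $192,510.
Sum of the years' digits = 9+8+7+6+5+4+3+2+1 = 45.
Year 1: $192,510 × 9/45 = $38,502. Book value $166,008.
Year 2: $192,510 × 8/45 = $34,224. Book value $131,784.
Year 3: $192,510 × 7/45 = $29,946. Book value $101,838.
Year 4: $192,510 × 6/45 = $25,668. Book value $76,170.
Year 5: $192,510 × 5/45 = $21,390. Book value $54,780.

$21,390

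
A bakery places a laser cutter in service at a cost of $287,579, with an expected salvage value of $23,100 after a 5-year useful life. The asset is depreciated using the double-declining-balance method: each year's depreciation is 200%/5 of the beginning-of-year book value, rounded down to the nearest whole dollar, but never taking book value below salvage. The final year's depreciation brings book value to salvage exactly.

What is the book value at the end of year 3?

Depreciable base = $287,579 − $23,100 = $264,479.
Year 1: ⌊$287,579 × 200%/5⌋ = $115,031. Book value $172,548.
Year 2: ⌊$172,548 × 200%/5⌋ = $69,019. Book value $103,529.
Year 3: ⌊$103,529 × 200%/5⌋ = $41,411. Book value $62,118.

$62,118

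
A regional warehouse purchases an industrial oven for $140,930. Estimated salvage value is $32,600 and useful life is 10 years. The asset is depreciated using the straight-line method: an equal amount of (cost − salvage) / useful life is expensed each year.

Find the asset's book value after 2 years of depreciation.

Depreciable base = $140,930 − $32,600 = $108,330.
Annual expense = $108,330 / 10 = $10,833.
End of year 1: book value $130,097.
End of year 2: book value $119,264.

$119,264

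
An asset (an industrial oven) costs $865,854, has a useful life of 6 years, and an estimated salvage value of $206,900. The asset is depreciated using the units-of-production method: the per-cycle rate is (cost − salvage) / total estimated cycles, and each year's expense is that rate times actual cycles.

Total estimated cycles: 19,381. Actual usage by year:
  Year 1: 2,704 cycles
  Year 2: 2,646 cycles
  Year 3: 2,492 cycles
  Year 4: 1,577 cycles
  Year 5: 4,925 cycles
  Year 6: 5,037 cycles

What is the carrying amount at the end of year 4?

Depreciable base = $865,854 − $206,900 = $658,954.
Rate = $658,954 / 19,381 cycles = $34 per cycle.
Year 1: 2,704 × $34 = $91,936. Book value $773,918.
Year 2: 2,646 × $34 = $89,964. Book value $683,954.
Year 3: 2,492 × $34 = $84,728. Book value $599,226.
Year 4: 1,577 × $34 = $53,618. Book value $545,608.

$545,608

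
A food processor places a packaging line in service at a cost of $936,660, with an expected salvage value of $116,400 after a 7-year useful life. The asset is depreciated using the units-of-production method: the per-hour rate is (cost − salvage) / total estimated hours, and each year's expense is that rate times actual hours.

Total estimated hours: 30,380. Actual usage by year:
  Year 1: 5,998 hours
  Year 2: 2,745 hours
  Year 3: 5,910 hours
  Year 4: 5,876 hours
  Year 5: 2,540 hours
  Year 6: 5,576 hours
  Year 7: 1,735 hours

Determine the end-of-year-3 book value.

$541,029

Depreciable base = $936,660 − $116,400 = $820,260.
Rate = $820,260 / 30,380 hours = $27 per hour.
Year 1: 5,998 × $27 = $161,946. Book value $774,714.
Year 2: 2,745 × $27 = $74,115. Book value $700,599.
Year 3: 5,910 × $27 = $159,570. Book value $541,029.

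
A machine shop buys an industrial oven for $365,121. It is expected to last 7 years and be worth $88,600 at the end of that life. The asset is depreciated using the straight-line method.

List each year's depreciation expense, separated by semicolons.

$39,503; $39,503; $39,503; $39,503; $39,503; $39,503; $39,503

Depreciable base = $365,121 − $88,600 = $276,521.
Annual expense = $276,521 / 7 = $39,503.
End of year 1: book value $325,618.
End of year 2: book value $286,115.
End of year 3: book value $246,612.
End of year 4: book value $207,109.
End of year 5: book value $167,606.
End of year 6: book value $128,103.
End of year 7: book value $88,600.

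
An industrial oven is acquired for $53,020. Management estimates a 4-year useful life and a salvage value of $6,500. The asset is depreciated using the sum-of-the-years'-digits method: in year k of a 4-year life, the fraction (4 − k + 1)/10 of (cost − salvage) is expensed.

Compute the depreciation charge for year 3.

$9,304

Depreciable base = $53,020 − $6,500 = $46,520.
Sum of the years' digits = 4+3+2+1 = 10.
Year 1: $46,520 × 4/10 = $18,608. Book value $34,412.
Year 2: $46,520 × 3/10 = $13,956. Book value $20,456.
Year 3: $46,520 × 2/10 = $9,304. Book value $11,152.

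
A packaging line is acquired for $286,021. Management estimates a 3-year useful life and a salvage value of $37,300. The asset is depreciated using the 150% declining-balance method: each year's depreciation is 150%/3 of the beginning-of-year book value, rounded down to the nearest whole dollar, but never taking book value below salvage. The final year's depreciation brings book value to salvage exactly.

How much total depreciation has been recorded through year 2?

$214,515

Depreciable base = $286,021 − $37,300 = $248,721.
Year 1: ⌊$286,021 × 150%/3⌋ = $143,010. Book value $143,011.
Year 2: ⌊$143,011 × 150%/3⌋ = $71,505. Book value $71,506.
Accumulated through year 2 = $286,021 − $71,506 = $214,515.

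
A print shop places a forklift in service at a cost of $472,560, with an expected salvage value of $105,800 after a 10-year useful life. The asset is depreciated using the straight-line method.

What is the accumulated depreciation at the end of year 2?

$73,352

Depreciable base = $472,560 − $105,800 = $366,760.
Annual expense = $366,760 / 10 = $36,676.
End of year 1: book value $435,884.
End of year 2: book value $399,208.
Accumulated through year 2 = $472,560 − $399,208 = $73,352.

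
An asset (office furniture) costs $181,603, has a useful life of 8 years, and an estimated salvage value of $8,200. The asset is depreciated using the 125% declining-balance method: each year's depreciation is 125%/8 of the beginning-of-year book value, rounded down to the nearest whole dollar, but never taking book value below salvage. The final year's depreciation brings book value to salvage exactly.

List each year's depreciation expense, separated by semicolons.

$28,375; $23,941; $20,201; $17,044; $14,381; $12,134; $10,238; $47,089

Depreciable base = $181,603 − $8,200 = $173,403.
Year 1: ⌊$181,603 × 125%/8⌋ = $28,375. Book value $153,228.
Year 2: ⌊$153,228 × 125%/8⌋ = $23,941. Book value $129,287.
Year 3: ⌊$129,287 × 125%/8⌋ = $20,201. Book value $109,086.
Year 4: ⌊$109,086 × 125%/8⌋ = $17,044. Book value $92,042.
Year 5: ⌊$92,042 × 125%/8⌋ = $14,381. Book value $77,661.
Year 6: ⌊$77,661 × 125%/8⌋ = $12,134. Book value $65,527.
Year 7: ⌊$65,527 × 125%/8⌋ = $10,238. Book value $55,289.
Year 8 (final): $55,289 − $8,200 = $47,089. Book value $8,200.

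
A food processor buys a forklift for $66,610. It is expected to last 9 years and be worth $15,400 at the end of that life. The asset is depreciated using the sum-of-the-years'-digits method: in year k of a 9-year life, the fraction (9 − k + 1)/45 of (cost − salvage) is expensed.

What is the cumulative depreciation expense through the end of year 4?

$34,140

Depreciable base = $66,610 − $15,400 = $51,210.
Sum of the years' digits = 9+8+7+6+5+4+3+2+1 = 45.
Year 1: $51,210 × 9/45 = $10,242. Book value $56,368.
Year 2: $51,210 × 8/45 = $9,104. Book value $47,264.
Year 3: $51,210 × 7/45 = $7,966. Book value $39,298.
Year 4: $51,210 × 6/45 = $6,828. Book value $32,470.
Accumulated through year 4 = $66,610 − $32,470 = $34,140.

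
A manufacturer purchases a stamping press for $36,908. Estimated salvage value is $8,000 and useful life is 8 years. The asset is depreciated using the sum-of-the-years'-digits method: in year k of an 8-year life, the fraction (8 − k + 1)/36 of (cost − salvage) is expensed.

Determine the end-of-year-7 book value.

Depreciable base = $36,908 − $8,000 = $28,908.
Sum of the years' digits = 8+7+6+5+4+3+2+1 = 36.
Year 1: $28,908 × 8/36 = $6,424. Book value $30,484.
Year 2: $28,908 × 7/36 = $5,621. Book value $24,863.
Year 3: $28,908 × 6/36 = $4,818. Book value $20,045.
Year 4: $28,908 × 5/36 = $4,015. Book value $16,030.
Year 5: $28,908 × 4/36 = $3,212. Book value $12,818.
Year 6: $28,908 × 3/36 = $2,409. Book value $10,409.
Year 7: $28,908 × 2/36 = $1,606. Book value $8,803.

$8,803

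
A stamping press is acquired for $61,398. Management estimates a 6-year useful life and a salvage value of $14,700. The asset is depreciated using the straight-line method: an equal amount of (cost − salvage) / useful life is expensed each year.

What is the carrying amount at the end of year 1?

$53,615

Depreciable base = $61,398 − $14,700 = $46,698.
Annual expense = $46,698 / 6 = $7,783.
End of year 1: book value $53,615.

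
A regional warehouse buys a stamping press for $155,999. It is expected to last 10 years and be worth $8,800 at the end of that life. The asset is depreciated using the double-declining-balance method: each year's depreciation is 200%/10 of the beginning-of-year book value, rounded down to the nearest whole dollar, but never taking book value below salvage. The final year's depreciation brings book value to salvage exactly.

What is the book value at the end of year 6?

Depreciable base = $155,999 − $8,800 = $147,199.
Year 1: ⌊$155,999 × 200%/10⌋ = $31,199. Book value $124,800.
Year 2: ⌊$124,800 × 200%/10⌋ = $24,960. Book value $99,840.
Year 3: ⌊$99,840 × 200%/10⌋ = $19,968. Book value $79,872.
Year 4: ⌊$79,872 × 200%/10⌋ = $15,974. Book value $63,898.
Year 5: ⌊$63,898 × 200%/10⌋ = $12,779. Book value $51,119.
Year 6: ⌊$51,119 × 200%/10⌋ = $10,223. Book value $40,896.

$40,896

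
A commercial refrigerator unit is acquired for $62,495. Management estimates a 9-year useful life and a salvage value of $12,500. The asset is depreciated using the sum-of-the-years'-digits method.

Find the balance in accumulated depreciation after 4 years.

$33,330

Depreciable base = $62,495 − $12,500 = $49,995.
Sum of the years' digits = 9+8+7+6+5+4+3+2+1 = 45.
Year 1: $49,995 × 9/45 = $9,999. Book value $52,496.
Year 2: $49,995 × 8/45 = $8,888. Book value $43,608.
Year 3: $49,995 × 7/45 = $7,777. Book value $35,831.
Year 4: $49,995 × 6/45 = $6,666. Book value $29,165.
Accumulated through year 4 = $62,495 − $29,165 = $33,330.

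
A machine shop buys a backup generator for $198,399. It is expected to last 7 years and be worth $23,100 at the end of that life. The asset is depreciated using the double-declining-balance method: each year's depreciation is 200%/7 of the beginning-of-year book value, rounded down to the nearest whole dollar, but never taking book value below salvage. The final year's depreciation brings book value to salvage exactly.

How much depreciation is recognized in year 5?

Depreciable base = $198,399 − $23,100 = $175,299.
Year 1: ⌊$198,399 × 200%/7⌋ = $56,685. Book value $141,714.
Year 2: ⌊$141,714 × 200%/7⌋ = $40,489. Book value $101,225.
Year 3: ⌊$101,225 × 200%/7⌋ = $28,921. Book value $72,304.
Year 4: ⌊$72,304 × 200%/7⌋ = $20,658. Book value $51,646.
Year 5: ⌊$51,646 × 200%/7⌋ = $14,756. Book value $36,890.

$14,756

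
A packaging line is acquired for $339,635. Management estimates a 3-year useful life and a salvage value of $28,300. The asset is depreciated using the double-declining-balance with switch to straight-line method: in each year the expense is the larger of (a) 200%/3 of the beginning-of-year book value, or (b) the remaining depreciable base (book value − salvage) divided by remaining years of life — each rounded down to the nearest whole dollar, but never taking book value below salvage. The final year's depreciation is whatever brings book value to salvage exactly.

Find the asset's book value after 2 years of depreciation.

Depreciable base = $339,635 − $28,300 = $311,335.
Year 1: DB = ⌊$339,635 × 200%/3⌋ = $226,423; SL = ⌊$311,335/3⌋ = $103,778 → take DB $226,423. Book value $113,212.
Year 2: DB = ⌊$113,212 × 200%/3⌋ = $75,474; SL = ⌊$84,912/2⌋ = $42,456 → take DB $75,474. Book value $37,738.

$37,738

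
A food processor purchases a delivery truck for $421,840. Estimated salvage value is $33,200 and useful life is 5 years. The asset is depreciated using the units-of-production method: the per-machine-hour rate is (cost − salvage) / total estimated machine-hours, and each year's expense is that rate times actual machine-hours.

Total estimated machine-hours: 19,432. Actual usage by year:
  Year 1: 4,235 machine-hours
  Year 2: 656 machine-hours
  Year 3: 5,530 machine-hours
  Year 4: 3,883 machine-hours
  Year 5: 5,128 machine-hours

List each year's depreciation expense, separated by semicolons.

Depreciable base = $421,840 − $33,200 = $388,640.
Rate = $388,640 / 19,432 machine-hours = $20 per machine-hour.
Year 1: 4,235 × $20 = $84,700. Book value $337,140.
Year 2: 656 × $20 = $13,120. Book value $324,020.
Year 3: 5,530 × $20 = $110,600. Book value $213,420.
Year 4: 3,883 × $20 = $77,660. Book value $135,760.
Year 5: 5,128 × $20 = $102,560. Book value $33,200.

$84,700; $13,120; $110,600; $77,660; $102,560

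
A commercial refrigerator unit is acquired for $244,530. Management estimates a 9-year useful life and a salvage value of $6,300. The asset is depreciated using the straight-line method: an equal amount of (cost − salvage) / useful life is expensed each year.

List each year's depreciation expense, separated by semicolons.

$26,470; $26,470; $26,470; $26,470; $26,470; $26,470; $26,470; $26,470; $26,470

Depreciable base = $244,530 − $6,300 = $238,230.
Annual expense = $238,230 / 9 = $26,470.
End of year 1: book value $218,060.
End of year 2: book value $191,590.
End of year 3: book value $165,120.
End of year 4: book value $138,650.
End of year 5: book value $112,180.
End of year 6: book value $85,710.
End of year 7: book value $59,240.
End of year 8: book value $32,770.
End of year 9: book value $6,300.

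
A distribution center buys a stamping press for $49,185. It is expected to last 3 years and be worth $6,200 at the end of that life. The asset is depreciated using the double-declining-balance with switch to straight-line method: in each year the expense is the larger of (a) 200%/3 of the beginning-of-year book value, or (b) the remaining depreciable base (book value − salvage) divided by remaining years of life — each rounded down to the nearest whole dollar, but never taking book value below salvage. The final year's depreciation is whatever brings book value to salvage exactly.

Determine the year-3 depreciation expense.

Depreciable base = $49,185 − $6,200 = $42,985.
Year 1: DB = ⌊$49,185 × 200%/3⌋ = $32,790; SL = ⌊$42,985/3⌋ = $14,328 → take DB $32,790. Book value $16,395.
Year 2: DB = ⌊$16,395 × 200%/3⌋ = $10,930; SL = ⌊$10,195/2⌋ = $5,097 → take DB $10,930, capped at $10,195. Book value $6,200.
Year 3 (final): $6,200 − $6,200 = $0. Book value $6,200.

$0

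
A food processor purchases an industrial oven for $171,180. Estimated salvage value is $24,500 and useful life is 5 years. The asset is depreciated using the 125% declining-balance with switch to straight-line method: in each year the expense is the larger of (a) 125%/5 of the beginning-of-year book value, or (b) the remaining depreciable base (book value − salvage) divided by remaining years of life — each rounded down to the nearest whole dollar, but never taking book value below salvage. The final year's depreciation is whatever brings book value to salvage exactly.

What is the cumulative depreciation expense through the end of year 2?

$74,891

Depreciable base = $171,180 − $24,500 = $146,680.
Year 1: DB = ⌊$171,180 × 125%/5⌋ = $42,795; SL = ⌊$146,680/5⌋ = $29,336 → take DB $42,795. Book value $128,385.
Year 2: DB = ⌊$128,385 × 125%/5⌋ = $32,096; SL = ⌊$103,885/4⌋ = $25,971 → take DB $32,096. Book value $96,289.
Accumulated through year 2 = $171,180 − $96,289 = $74,891.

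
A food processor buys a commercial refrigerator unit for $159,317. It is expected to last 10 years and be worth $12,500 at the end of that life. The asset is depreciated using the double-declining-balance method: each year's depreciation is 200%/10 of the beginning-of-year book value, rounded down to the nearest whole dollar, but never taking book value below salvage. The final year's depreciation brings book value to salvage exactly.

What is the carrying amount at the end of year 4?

$65,258

Depreciable base = $159,317 − $12,500 = $146,817.
Year 1: ⌊$159,317 × 200%/10⌋ = $31,863. Book value $127,454.
Year 2: ⌊$127,454 × 200%/10⌋ = $25,490. Book value $101,964.
Year 3: ⌊$101,964 × 200%/10⌋ = $20,392. Book value $81,572.
Year 4: ⌊$81,572 × 200%/10⌋ = $16,314. Book value $65,258.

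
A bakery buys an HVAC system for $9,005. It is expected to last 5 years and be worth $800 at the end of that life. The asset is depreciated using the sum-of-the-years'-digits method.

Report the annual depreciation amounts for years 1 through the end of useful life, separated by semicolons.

$2,735; $2,188; $1,641; $1,094; $547

Depreciable base = $9,005 − $800 = $8,205.
Sum of the years' digits = 5+4+3+2+1 = 15.
Year 1: $8,205 × 5/15 = $2,735. Book value $6,270.
Year 2: $8,205 × 4/15 = $2,188. Book value $4,082.
Year 3: $8,205 × 3/15 = $1,641. Book value $2,441.
Year 4: $8,205 × 2/15 = $1,094. Book value $1,347.
Year 5: $8,205 × 1/15 = $547. Book value $800.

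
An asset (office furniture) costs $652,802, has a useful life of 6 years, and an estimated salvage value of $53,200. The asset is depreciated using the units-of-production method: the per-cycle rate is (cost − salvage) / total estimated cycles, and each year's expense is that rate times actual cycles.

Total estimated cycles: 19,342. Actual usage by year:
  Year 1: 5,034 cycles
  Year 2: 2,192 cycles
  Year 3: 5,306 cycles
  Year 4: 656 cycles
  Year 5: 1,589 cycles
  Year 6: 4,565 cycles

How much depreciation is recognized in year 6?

Depreciable base = $652,802 − $53,200 = $599,602.
Rate = $599,602 / 19,342 cycles = $31 per cycle.
Year 1: 5,034 × $31 = $156,054. Book value $496,748.
Year 2: 2,192 × $31 = $67,952. Book value $428,796.
Year 3: 5,306 × $31 = $164,486. Book value $264,310.
Year 4: 656 × $31 = $20,336. Book value $243,974.
Year 5: 1,589 × $31 = $49,259. Book value $194,715.
Year 6: 4,565 × $31 = $141,515. Book value $53,200.

$141,515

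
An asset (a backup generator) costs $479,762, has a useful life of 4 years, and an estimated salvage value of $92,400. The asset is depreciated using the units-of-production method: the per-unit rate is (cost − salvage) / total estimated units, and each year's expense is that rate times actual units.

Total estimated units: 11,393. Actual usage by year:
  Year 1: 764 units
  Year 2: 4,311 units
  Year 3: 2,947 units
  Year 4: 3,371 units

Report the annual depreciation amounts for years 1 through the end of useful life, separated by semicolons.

Depreciable base = $479,762 − $92,400 = $387,362.
Rate = $387,362 / 11,393 units = $34 per unit.
Year 1: 764 × $34 = $25,976. Book value $453,786.
Year 2: 4,311 × $34 = $146,574. Book value $307,212.
Year 3: 2,947 × $34 = $100,198. Book value $207,014.
Year 4: 3,371 × $34 = $114,614. Book value $92,400.

$25,976; $146,574; $100,198; $114,614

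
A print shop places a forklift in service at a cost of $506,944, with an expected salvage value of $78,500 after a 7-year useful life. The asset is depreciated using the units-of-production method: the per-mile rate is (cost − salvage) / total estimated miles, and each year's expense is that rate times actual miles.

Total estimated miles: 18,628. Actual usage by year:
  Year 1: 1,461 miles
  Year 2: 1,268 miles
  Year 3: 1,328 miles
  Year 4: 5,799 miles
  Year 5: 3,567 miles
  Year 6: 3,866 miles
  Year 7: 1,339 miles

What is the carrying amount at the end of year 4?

$280,256

Depreciable base = $506,944 − $78,500 = $428,444.
Rate = $428,444 / 18,628 miles = $23 per mile.
Year 1: 1,461 × $23 = $33,603. Book value $473,341.
Year 2: 1,268 × $23 = $29,164. Book value $444,177.
Year 3: 1,328 × $23 = $30,544. Book value $413,633.
Year 4: 5,799 × $23 = $133,377. Book value $280,256.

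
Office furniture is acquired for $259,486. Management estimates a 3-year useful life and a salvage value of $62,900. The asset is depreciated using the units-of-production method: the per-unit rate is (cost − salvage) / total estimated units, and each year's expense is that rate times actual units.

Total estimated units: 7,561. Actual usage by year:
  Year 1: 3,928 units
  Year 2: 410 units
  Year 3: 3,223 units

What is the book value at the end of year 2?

$146,698

Depreciable base = $259,486 − $62,900 = $196,586.
Rate = $196,586 / 7,561 units = $26 per unit.
Year 1: 3,928 × $26 = $102,128. Book value $157,358.
Year 2: 410 × $26 = $10,660. Book value $146,698.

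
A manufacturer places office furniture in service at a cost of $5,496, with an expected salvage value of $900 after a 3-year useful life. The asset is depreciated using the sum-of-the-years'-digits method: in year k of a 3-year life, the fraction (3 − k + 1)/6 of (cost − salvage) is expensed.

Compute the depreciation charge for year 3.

Depreciable base = $5,496 − $900 = $4,596.
Sum of the years' digits = 3+2+1 = 6.
Year 1: $4,596 × 3/6 = $2,298. Book value $3,198.
Year 2: $4,596 × 2/6 = $1,532. Book value $1,666.
Year 3: $4,596 × 1/6 = $766. Book value $900.

$766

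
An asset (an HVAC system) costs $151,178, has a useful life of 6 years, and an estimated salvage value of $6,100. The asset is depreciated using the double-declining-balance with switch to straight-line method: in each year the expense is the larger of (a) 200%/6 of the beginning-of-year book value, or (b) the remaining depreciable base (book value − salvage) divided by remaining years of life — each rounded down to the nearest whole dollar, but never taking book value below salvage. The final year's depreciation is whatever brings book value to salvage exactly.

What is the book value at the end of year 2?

$67,191

Depreciable base = $151,178 − $6,100 = $145,078.
Year 1: DB = ⌊$151,178 × 200%/6⌋ = $50,392; SL = ⌊$145,078/6⌋ = $24,179 → take DB $50,392. Book value $100,786.
Year 2: DB = ⌊$100,786 × 200%/6⌋ = $33,595; SL = ⌊$94,686/5⌋ = $18,937 → take DB $33,595. Book value $67,191.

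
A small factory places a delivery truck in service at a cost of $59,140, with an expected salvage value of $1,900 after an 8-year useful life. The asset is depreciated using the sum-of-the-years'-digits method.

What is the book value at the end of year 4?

Depreciable base = $59,140 − $1,900 = $57,240.
Sum of the years' digits = 8+7+6+5+4+3+2+1 = 36.
Year 1: $57,240 × 8/36 = $12,720. Book value $46,420.
Year 2: $57,240 × 7/36 = $11,130. Book value $35,290.
Year 3: $57,240 × 6/36 = $9,540. Book value $25,750.
Year 4: $57,240 × 5/36 = $7,950. Book value $17,800.

$17,800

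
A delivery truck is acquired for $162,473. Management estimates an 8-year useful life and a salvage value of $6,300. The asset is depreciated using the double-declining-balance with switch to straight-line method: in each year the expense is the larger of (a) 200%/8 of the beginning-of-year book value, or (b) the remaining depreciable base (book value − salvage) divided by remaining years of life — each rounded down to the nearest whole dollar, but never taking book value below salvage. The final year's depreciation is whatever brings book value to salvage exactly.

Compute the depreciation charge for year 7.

Depreciable base = $162,473 − $6,300 = $156,173.
Year 1: DB = ⌊$162,473 × 200%/8⌋ = $40,618; SL = ⌊$156,173/8⌋ = $19,521 → take DB $40,618. Book value $121,855.
Year 2: DB = ⌊$121,855 × 200%/8⌋ = $30,463; SL = ⌊$115,555/7⌋ = $16,507 → take DB $30,463. Book value $91,392.
Year 3: DB = ⌊$91,392 × 200%/8⌋ = $22,848; SL = ⌊$85,092/6⌋ = $14,182 → take DB $22,848. Book value $68,544.
Year 4: DB = ⌊$68,544 × 200%/8⌋ = $17,136; SL = ⌊$62,244/5⌋ = $12,448 → take DB $17,136. Book value $51,408.
Year 5: DB = ⌊$51,408 × 200%/8⌋ = $12,852; SL = ⌊$45,108/4⌋ = $11,277 → take DB $12,852. Book value $38,556.
Year 6: DB = ⌊$38,556 × 200%/8⌋ = $9,639; SL = ⌊$32,256/3⌋ = $10,752 → take SL $10,752. Book value $27,804.
Year 7: DB = ⌊$27,804 × 200%/8⌋ = $6,951; SL = ⌊$21,504/2⌋ = $10,752 → take SL $10,752. Book value $17,052.

$10,752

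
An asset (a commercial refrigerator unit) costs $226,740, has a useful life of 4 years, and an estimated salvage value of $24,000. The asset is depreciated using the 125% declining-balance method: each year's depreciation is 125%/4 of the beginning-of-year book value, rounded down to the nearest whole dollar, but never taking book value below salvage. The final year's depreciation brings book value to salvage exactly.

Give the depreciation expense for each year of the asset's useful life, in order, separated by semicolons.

$70,856; $48,713; $33,490; $49,681

Depreciable base = $226,740 − $24,000 = $202,740.
Year 1: ⌊$226,740 × 125%/4⌋ = $70,856. Book value $155,884.
Year 2: ⌊$155,884 × 125%/4⌋ = $48,713. Book value $107,171.
Year 3: ⌊$107,171 × 125%/4⌋ = $33,490. Book value $73,681.
Year 4 (final): $73,681 − $24,000 = $49,681. Book value $24,000.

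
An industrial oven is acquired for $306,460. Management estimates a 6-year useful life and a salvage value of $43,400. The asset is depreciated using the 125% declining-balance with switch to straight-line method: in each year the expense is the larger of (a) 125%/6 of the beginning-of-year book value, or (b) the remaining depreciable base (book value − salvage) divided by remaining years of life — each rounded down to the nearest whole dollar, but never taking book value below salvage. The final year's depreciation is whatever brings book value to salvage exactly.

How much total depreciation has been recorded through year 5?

Depreciable base = $306,460 − $43,400 = $263,060.
Year 1: DB = ⌊$306,460 × 125%/6⌋ = $63,845; SL = ⌊$263,060/6⌋ = $43,843 → take DB $63,845. Book value $242,615.
Year 2: DB = ⌊$242,615 × 125%/6⌋ = $50,544; SL = ⌊$199,215/5⌋ = $39,843 → take DB $50,544. Book value $192,071.
Year 3: DB = ⌊$192,071 × 125%/6⌋ = $40,014; SL = ⌊$148,671/4⌋ = $37,167 → take DB $40,014. Book value $152,057.
Year 4: DB = ⌊$152,057 × 125%/6⌋ = $31,678; SL = ⌊$108,657/3⌋ = $36,219 → take SL $36,219. Book value $115,838.
Year 5: DB = ⌊$115,838 × 125%/6⌋ = $24,132; SL = ⌊$72,438/2⌋ = $36,219 → take SL $36,219. Book value $79,619.
Accumulated through year 5 = $306,460 − $79,619 = $226,841.

$226,841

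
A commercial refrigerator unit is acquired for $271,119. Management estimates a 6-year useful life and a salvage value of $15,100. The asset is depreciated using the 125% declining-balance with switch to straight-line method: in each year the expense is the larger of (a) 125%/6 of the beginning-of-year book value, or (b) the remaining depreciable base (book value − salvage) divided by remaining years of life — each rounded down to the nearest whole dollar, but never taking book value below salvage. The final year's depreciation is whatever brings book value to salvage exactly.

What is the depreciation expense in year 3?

Depreciable base = $271,119 − $15,100 = $256,019.
Year 1: DB = ⌊$271,119 × 125%/6⌋ = $56,483; SL = ⌊$256,019/6⌋ = $42,669 → take DB $56,483. Book value $214,636.
Year 2: DB = ⌊$214,636 × 125%/6⌋ = $44,715; SL = ⌊$199,536/5⌋ = $39,907 → take DB $44,715. Book value $169,921.
Year 3: DB = ⌊$169,921 × 125%/6⌋ = $35,400; SL = ⌊$154,821/4⌋ = $38,705 → take SL $38,705. Book value $131,216.

$38,705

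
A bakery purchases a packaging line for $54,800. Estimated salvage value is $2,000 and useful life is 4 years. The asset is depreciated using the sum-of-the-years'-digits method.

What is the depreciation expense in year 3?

Depreciable base = $54,800 − $2,000 = $52,800.
Sum of the years' digits = 4+3+2+1 = 10.
Year 1: $52,800 × 4/10 = $21,120. Book value $33,680.
Year 2: $52,800 × 3/10 = $15,840. Book value $17,840.
Year 3: $52,800 × 2/10 = $10,560. Book value $7,280.

$10,560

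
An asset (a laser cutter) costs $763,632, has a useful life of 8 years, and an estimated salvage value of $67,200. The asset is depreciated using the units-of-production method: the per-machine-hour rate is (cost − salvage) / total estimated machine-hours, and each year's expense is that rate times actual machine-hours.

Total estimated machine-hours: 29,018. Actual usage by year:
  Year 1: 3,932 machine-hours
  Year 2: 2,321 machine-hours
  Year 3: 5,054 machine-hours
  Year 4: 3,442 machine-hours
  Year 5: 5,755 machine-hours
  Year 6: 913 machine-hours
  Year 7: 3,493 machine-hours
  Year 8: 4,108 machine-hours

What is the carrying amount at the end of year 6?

$249,624

Depreciable base = $763,632 − $67,200 = $696,432.
Rate = $696,432 / 29,018 machine-hours = $24 per machine-hour.
Year 1: 3,932 × $24 = $94,368. Book value $669,264.
Year 2: 2,321 × $24 = $55,704. Book value $613,560.
Year 3: 5,054 × $24 = $121,296. Book value $492,264.
Year 4: 3,442 × $24 = $82,608. Book value $409,656.
Year 5: 5,755 × $24 = $138,120. Book value $271,536.
Year 6: 913 × $24 = $21,912. Book value $249,624.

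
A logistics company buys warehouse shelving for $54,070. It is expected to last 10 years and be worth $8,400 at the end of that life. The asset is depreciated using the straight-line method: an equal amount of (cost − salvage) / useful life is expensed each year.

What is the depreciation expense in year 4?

$4,567

Depreciable base = $54,070 − $8,400 = $45,670.
Annual expense = $45,670 / 10 = $4,567.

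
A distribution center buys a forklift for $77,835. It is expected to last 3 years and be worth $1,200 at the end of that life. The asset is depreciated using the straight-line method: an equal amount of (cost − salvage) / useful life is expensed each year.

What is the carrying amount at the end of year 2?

Depreciable base = $77,835 − $1,200 = $76,635.
Annual expense = $76,635 / 3 = $25,545.
End of year 1: book value $52,290.
End of year 2: book value $26,745.

$26,745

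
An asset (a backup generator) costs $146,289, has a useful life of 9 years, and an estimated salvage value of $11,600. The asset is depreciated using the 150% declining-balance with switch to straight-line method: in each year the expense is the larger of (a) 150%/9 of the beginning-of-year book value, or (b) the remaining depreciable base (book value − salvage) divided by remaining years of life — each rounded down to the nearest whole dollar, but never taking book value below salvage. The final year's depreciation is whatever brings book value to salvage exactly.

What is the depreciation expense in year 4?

$14,109

Depreciable base = $146,289 − $11,600 = $134,689.
Year 1: DB = ⌊$146,289 × 150%/9⌋ = $24,381; SL = ⌊$134,689/9⌋ = $14,965 → take DB $24,381. Book value $121,908.
Year 2: DB = ⌊$121,908 × 150%/9⌋ = $20,318; SL = ⌊$110,308/8⌋ = $13,788 → take DB $20,318. Book value $101,590.
Year 3: DB = ⌊$101,590 × 150%/9⌋ = $16,931; SL = ⌊$89,990/7⌋ = $12,855 → take DB $16,931. Book value $84,659.
Year 4: DB = ⌊$84,659 × 150%/9⌋ = $14,109; SL = ⌊$73,059/6⌋ = $12,176 → take DB $14,109. Book value $70,550.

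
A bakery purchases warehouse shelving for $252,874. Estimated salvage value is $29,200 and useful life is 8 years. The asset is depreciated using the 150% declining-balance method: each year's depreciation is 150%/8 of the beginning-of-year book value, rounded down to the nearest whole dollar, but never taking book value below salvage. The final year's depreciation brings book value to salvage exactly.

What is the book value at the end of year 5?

Depreciable base = $252,874 − $29,200 = $223,674.
Year 1: ⌊$252,874 × 150%/8⌋ = $47,413. Book value $205,461.
Year 2: ⌊$205,461 × 150%/8⌋ = $38,523. Book value $166,938.
Year 3: ⌊$166,938 × 150%/8⌋ = $31,300. Book value $135,638.
Year 4: ⌊$135,638 × 150%/8⌋ = $25,432. Book value $110,206.
Year 5: ⌊$110,206 × 150%/8⌋ = $20,663. Book value $89,543.

$89,543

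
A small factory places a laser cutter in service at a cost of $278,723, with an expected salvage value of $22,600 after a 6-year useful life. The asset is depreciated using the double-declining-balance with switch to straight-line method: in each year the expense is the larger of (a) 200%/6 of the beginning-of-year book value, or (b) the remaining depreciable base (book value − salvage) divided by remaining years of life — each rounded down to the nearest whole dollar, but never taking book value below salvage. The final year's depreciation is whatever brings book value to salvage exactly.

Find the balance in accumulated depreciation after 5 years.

Depreciable base = $278,723 − $22,600 = $256,123.
Year 1: DB = ⌊$278,723 × 200%/6⌋ = $92,907; SL = ⌊$256,123/6⌋ = $42,687 → take DB $92,907. Book value $185,816.
Year 2: DB = ⌊$185,816 × 200%/6⌋ = $61,938; SL = ⌊$163,216/5⌋ = $32,643 → take DB $61,938. Book value $123,878.
Year 3: DB = ⌊$123,878 × 200%/6⌋ = $41,292; SL = ⌊$101,278/4⌋ = $25,319 → take DB $41,292. Book value $82,586.
Year 4: DB = ⌊$82,586 × 200%/6⌋ = $27,528; SL = ⌊$59,986/3⌋ = $19,995 → take DB $27,528. Book value $55,058.
Year 5: DB = ⌊$55,058 × 200%/6⌋ = $18,352; SL = ⌊$32,458/2⌋ = $16,229 → take DB $18,352. Book value $36,706.
Accumulated through year 5 = $278,723 − $36,706 = $242,017.

$242,017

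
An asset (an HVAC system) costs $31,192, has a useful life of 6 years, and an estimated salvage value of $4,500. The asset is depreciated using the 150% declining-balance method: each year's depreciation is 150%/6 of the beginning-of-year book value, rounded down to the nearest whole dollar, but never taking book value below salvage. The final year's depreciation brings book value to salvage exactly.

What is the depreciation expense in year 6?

$2,903

Depreciable base = $31,192 − $4,500 = $26,692.
Year 1: ⌊$31,192 × 150%/6⌋ = $7,798. Book value $23,394.
Year 2: ⌊$23,394 × 150%/6⌋ = $5,848. Book value $17,546.
Year 3: ⌊$17,546 × 150%/6⌋ = $4,386. Book value $13,160.
Year 4: ⌊$13,160 × 150%/6⌋ = $3,290. Book value $9,870.
Year 5: ⌊$9,870 × 150%/6⌋ = $2,467. Book value $7,403.
Year 6 (final): $7,403 − $4,500 = $2,903. Book value $4,500.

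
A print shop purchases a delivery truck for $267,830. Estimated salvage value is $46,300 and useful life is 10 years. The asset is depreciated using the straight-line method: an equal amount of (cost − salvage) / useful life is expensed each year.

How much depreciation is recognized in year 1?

Depreciable base = $267,830 − $46,300 = $221,530.
Annual expense = $221,530 / 10 = $22,153.

$22,153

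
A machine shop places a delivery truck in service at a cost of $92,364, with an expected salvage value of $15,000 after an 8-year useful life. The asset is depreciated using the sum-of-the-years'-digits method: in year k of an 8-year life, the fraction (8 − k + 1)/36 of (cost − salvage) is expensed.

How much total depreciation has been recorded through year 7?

Depreciable base = $92,364 − $15,000 = $77,364.
Sum of the years' digits = 8+7+6+5+4+3+2+1 = 36.
Year 1: $77,364 × 8/36 = $17,192. Book value $75,172.
Year 2: $77,364 × 7/36 = $15,043. Book value $60,129.
Year 3: $77,364 × 6/36 = $12,894. Book value $47,235.
Year 4: $77,364 × 5/36 = $10,745. Book value $36,490.
Year 5: $77,364 × 4/36 = $8,596. Book value $27,894.
Year 6: $77,364 × 3/36 = $6,447. Book value $21,447.
Year 7: $77,364 × 2/36 = $4,298. Book value $17,149.
Accumulated through year 7 = $92,364 − $17,149 = $75,215.

$75,215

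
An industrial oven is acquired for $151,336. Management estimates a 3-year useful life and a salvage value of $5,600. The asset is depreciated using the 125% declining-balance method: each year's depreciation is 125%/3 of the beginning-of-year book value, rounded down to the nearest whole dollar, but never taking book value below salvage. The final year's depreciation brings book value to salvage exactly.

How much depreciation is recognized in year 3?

Depreciable base = $151,336 − $5,600 = $145,736.
Year 1: ⌊$151,336 × 125%/3⌋ = $63,056. Book value $88,280.
Year 2: ⌊$88,280 × 125%/3⌋ = $36,783. Book value $51,497.
Year 3 (final): $51,497 − $5,600 = $45,897. Book value $5,600.

$45,897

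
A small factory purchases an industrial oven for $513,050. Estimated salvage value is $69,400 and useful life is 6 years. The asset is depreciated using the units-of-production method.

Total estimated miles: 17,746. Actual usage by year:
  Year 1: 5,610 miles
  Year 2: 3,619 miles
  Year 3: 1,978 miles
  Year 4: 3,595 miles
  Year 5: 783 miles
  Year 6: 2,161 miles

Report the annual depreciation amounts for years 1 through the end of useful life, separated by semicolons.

Depreciable base = $513,050 − $69,400 = $443,650.
Rate = $443,650 / 17,746 miles = $25 per mile.
Year 1: 5,610 × $25 = $140,250. Book value $372,800.
Year 2: 3,619 × $25 = $90,475. Book value $282,325.
Year 3: 1,978 × $25 = $49,450. Book value $232,875.
Year 4: 3,595 × $25 = $89,875. Book value $143,000.
Year 5: 783 × $25 = $19,575. Book value $123,425.
Year 6: 2,161 × $25 = $54,025. Book value $69,400.

$140,250; $90,475; $49,450; $89,875; $19,575; $54,025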